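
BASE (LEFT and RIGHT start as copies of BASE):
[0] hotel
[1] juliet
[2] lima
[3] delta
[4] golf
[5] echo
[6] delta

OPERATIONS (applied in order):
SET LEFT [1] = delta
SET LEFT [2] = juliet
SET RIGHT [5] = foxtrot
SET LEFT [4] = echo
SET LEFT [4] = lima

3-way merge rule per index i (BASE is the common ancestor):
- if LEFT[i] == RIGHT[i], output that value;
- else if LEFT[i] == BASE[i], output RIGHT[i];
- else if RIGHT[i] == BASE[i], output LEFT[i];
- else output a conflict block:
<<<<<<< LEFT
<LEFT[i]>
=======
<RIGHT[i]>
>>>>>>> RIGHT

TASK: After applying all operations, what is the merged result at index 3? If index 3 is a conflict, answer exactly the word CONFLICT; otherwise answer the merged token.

Final LEFT:  [hotel, delta, juliet, delta, lima, echo, delta]
Final RIGHT: [hotel, juliet, lima, delta, golf, foxtrot, delta]
i=0: L=hotel R=hotel -> agree -> hotel
i=1: L=delta, R=juliet=BASE -> take LEFT -> delta
i=2: L=juliet, R=lima=BASE -> take LEFT -> juliet
i=3: L=delta R=delta -> agree -> delta
i=4: L=lima, R=golf=BASE -> take LEFT -> lima
i=5: L=echo=BASE, R=foxtrot -> take RIGHT -> foxtrot
i=6: L=delta R=delta -> agree -> delta
Index 3 -> delta

Answer: delta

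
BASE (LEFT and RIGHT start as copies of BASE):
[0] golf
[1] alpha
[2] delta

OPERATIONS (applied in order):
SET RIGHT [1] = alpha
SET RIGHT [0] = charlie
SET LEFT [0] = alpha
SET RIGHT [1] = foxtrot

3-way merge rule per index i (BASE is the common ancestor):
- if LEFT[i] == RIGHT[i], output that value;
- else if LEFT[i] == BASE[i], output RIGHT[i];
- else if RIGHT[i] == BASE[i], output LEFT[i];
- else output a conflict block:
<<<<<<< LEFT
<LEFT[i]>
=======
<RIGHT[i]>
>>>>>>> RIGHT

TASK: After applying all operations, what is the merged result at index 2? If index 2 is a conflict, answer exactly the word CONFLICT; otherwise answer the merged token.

Final LEFT:  [alpha, alpha, delta]
Final RIGHT: [charlie, foxtrot, delta]
i=0: BASE=golf L=alpha R=charlie all differ -> CONFLICT
i=1: L=alpha=BASE, R=foxtrot -> take RIGHT -> foxtrot
i=2: L=delta R=delta -> agree -> delta
Index 2 -> delta

Answer: delta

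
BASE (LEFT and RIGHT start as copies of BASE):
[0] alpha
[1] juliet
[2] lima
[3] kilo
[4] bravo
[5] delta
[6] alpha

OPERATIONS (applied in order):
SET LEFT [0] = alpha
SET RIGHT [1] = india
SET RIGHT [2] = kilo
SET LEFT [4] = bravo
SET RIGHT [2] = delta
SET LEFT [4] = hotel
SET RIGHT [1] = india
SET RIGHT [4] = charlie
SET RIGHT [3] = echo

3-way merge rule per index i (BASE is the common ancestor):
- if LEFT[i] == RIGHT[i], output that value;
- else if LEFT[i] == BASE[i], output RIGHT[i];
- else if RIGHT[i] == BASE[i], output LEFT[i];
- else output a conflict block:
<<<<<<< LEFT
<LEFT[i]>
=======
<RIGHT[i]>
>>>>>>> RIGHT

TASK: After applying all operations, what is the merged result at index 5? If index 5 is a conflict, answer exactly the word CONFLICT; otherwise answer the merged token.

Answer: delta

Derivation:
Final LEFT:  [alpha, juliet, lima, kilo, hotel, delta, alpha]
Final RIGHT: [alpha, india, delta, echo, charlie, delta, alpha]
i=0: L=alpha R=alpha -> agree -> alpha
i=1: L=juliet=BASE, R=india -> take RIGHT -> india
i=2: L=lima=BASE, R=delta -> take RIGHT -> delta
i=3: L=kilo=BASE, R=echo -> take RIGHT -> echo
i=4: BASE=bravo L=hotel R=charlie all differ -> CONFLICT
i=5: L=delta R=delta -> agree -> delta
i=6: L=alpha R=alpha -> agree -> alpha
Index 5 -> delta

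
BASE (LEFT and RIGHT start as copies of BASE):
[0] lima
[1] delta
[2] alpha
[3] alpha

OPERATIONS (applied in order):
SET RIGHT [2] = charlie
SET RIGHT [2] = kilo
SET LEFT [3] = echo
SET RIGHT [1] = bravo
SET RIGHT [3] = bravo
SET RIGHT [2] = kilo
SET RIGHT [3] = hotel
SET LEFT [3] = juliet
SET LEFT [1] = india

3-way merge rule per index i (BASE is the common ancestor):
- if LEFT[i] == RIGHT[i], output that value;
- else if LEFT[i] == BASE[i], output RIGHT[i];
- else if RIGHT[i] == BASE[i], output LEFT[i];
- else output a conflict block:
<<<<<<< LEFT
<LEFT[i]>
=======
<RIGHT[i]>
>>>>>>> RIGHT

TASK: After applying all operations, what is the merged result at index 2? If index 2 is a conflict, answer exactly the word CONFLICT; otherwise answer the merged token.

Answer: kilo

Derivation:
Final LEFT:  [lima, india, alpha, juliet]
Final RIGHT: [lima, bravo, kilo, hotel]
i=0: L=lima R=lima -> agree -> lima
i=1: BASE=delta L=india R=bravo all differ -> CONFLICT
i=2: L=alpha=BASE, R=kilo -> take RIGHT -> kilo
i=3: BASE=alpha L=juliet R=hotel all differ -> CONFLICT
Index 2 -> kilo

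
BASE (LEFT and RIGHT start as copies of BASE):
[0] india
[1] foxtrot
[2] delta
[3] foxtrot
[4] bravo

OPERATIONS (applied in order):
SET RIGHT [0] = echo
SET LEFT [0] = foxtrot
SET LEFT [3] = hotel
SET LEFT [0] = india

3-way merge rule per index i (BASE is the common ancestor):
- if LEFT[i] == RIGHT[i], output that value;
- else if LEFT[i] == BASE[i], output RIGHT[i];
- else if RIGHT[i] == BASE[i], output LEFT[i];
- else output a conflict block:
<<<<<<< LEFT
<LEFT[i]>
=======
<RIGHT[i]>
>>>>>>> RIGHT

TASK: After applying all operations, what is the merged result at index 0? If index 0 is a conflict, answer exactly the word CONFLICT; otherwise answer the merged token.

Answer: echo

Derivation:
Final LEFT:  [india, foxtrot, delta, hotel, bravo]
Final RIGHT: [echo, foxtrot, delta, foxtrot, bravo]
i=0: L=india=BASE, R=echo -> take RIGHT -> echo
i=1: L=foxtrot R=foxtrot -> agree -> foxtrot
i=2: L=delta R=delta -> agree -> delta
i=3: L=hotel, R=foxtrot=BASE -> take LEFT -> hotel
i=4: L=bravo R=bravo -> agree -> bravo
Index 0 -> echo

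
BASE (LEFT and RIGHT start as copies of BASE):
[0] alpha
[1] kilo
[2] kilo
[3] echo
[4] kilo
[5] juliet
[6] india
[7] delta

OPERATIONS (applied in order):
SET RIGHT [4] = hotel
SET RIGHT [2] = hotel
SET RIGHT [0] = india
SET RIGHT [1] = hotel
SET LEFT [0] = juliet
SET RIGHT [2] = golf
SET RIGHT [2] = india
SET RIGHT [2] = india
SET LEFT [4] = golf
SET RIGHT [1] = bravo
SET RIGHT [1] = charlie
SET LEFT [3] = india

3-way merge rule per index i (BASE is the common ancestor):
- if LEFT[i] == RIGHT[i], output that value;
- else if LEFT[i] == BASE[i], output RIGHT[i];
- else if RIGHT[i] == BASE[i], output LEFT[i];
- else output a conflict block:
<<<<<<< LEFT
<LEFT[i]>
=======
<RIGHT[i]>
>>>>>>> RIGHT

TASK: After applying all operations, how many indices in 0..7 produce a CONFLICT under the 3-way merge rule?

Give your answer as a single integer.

Answer: 2

Derivation:
Final LEFT:  [juliet, kilo, kilo, india, golf, juliet, india, delta]
Final RIGHT: [india, charlie, india, echo, hotel, juliet, india, delta]
i=0: BASE=alpha L=juliet R=india all differ -> CONFLICT
i=1: L=kilo=BASE, R=charlie -> take RIGHT -> charlie
i=2: L=kilo=BASE, R=india -> take RIGHT -> india
i=3: L=india, R=echo=BASE -> take LEFT -> india
i=4: BASE=kilo L=golf R=hotel all differ -> CONFLICT
i=5: L=juliet R=juliet -> agree -> juliet
i=6: L=india R=india -> agree -> india
i=7: L=delta R=delta -> agree -> delta
Conflict count: 2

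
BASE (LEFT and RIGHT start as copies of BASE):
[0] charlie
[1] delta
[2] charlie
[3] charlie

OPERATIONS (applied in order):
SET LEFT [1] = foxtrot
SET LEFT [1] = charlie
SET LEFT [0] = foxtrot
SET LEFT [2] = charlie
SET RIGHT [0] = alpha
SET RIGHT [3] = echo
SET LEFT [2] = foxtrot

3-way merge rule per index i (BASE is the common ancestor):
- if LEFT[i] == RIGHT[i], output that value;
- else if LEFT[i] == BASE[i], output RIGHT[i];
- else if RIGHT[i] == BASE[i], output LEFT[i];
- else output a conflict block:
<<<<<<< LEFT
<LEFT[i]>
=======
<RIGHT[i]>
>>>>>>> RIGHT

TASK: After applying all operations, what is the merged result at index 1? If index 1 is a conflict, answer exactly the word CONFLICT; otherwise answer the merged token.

Answer: charlie

Derivation:
Final LEFT:  [foxtrot, charlie, foxtrot, charlie]
Final RIGHT: [alpha, delta, charlie, echo]
i=0: BASE=charlie L=foxtrot R=alpha all differ -> CONFLICT
i=1: L=charlie, R=delta=BASE -> take LEFT -> charlie
i=2: L=foxtrot, R=charlie=BASE -> take LEFT -> foxtrot
i=3: L=charlie=BASE, R=echo -> take RIGHT -> echo
Index 1 -> charlie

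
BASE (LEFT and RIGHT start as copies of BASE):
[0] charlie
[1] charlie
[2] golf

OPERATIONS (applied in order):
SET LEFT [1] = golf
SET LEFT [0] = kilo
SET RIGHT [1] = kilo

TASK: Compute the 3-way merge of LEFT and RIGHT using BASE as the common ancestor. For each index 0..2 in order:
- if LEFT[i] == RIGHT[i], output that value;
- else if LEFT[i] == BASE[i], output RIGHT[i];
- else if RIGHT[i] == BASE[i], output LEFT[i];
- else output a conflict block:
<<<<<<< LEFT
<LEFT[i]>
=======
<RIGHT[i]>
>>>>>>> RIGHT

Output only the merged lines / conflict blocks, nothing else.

Final LEFT:  [kilo, golf, golf]
Final RIGHT: [charlie, kilo, golf]
i=0: L=kilo, R=charlie=BASE -> take LEFT -> kilo
i=1: BASE=charlie L=golf R=kilo all differ -> CONFLICT
i=2: L=golf R=golf -> agree -> golf

Answer: kilo
<<<<<<< LEFT
golf
=======
kilo
>>>>>>> RIGHT
golf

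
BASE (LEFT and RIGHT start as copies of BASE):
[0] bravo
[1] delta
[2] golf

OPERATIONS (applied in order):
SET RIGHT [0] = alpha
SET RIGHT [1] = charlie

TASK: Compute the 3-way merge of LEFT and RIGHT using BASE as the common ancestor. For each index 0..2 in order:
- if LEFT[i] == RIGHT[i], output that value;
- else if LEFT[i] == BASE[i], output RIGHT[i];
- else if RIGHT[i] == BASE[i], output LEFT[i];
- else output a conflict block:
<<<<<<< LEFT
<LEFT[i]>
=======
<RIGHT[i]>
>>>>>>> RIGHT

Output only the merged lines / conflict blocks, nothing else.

Answer: alpha
charlie
golf

Derivation:
Final LEFT:  [bravo, delta, golf]
Final RIGHT: [alpha, charlie, golf]
i=0: L=bravo=BASE, R=alpha -> take RIGHT -> alpha
i=1: L=delta=BASE, R=charlie -> take RIGHT -> charlie
i=2: L=golf R=golf -> agree -> golf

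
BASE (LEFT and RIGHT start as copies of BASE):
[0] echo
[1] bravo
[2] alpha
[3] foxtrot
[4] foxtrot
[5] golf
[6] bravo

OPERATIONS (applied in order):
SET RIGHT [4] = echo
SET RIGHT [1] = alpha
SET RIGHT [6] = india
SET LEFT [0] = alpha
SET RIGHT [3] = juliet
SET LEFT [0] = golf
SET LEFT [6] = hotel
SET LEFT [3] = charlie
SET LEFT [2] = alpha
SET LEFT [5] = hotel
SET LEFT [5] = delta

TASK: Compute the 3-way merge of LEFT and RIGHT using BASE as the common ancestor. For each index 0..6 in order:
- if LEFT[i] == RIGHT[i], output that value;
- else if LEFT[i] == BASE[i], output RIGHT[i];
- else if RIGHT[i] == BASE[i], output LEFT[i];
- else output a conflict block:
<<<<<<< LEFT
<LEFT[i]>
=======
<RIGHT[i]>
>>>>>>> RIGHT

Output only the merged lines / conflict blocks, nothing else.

Answer: golf
alpha
alpha
<<<<<<< LEFT
charlie
=======
juliet
>>>>>>> RIGHT
echo
delta
<<<<<<< LEFT
hotel
=======
india
>>>>>>> RIGHT

Derivation:
Final LEFT:  [golf, bravo, alpha, charlie, foxtrot, delta, hotel]
Final RIGHT: [echo, alpha, alpha, juliet, echo, golf, india]
i=0: L=golf, R=echo=BASE -> take LEFT -> golf
i=1: L=bravo=BASE, R=alpha -> take RIGHT -> alpha
i=2: L=alpha R=alpha -> agree -> alpha
i=3: BASE=foxtrot L=charlie R=juliet all differ -> CONFLICT
i=4: L=foxtrot=BASE, R=echo -> take RIGHT -> echo
i=5: L=delta, R=golf=BASE -> take LEFT -> delta
i=6: BASE=bravo L=hotel R=india all differ -> CONFLICT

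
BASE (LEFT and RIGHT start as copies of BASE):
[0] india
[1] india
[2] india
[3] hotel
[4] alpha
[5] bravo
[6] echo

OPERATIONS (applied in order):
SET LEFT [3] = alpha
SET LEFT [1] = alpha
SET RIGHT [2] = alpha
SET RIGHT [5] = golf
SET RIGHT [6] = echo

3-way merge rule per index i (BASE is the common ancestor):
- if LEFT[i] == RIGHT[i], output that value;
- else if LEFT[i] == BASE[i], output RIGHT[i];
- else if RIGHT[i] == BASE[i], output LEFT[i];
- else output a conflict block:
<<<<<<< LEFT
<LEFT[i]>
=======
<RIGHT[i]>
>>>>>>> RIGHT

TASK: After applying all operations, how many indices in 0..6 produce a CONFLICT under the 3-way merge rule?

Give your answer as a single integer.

Answer: 0

Derivation:
Final LEFT:  [india, alpha, india, alpha, alpha, bravo, echo]
Final RIGHT: [india, india, alpha, hotel, alpha, golf, echo]
i=0: L=india R=india -> agree -> india
i=1: L=alpha, R=india=BASE -> take LEFT -> alpha
i=2: L=india=BASE, R=alpha -> take RIGHT -> alpha
i=3: L=alpha, R=hotel=BASE -> take LEFT -> alpha
i=4: L=alpha R=alpha -> agree -> alpha
i=5: L=bravo=BASE, R=golf -> take RIGHT -> golf
i=6: L=echo R=echo -> agree -> echo
Conflict count: 0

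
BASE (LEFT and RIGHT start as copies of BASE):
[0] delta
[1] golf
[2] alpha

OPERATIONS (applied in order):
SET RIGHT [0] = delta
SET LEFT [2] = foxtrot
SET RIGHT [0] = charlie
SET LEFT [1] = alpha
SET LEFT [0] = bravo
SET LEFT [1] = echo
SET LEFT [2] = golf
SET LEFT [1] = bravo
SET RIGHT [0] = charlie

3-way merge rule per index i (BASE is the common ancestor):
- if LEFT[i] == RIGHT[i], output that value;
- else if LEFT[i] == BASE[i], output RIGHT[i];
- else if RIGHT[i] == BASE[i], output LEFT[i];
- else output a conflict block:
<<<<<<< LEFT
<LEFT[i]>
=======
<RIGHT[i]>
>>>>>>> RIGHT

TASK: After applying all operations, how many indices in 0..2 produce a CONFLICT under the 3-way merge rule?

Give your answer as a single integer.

Answer: 1

Derivation:
Final LEFT:  [bravo, bravo, golf]
Final RIGHT: [charlie, golf, alpha]
i=0: BASE=delta L=bravo R=charlie all differ -> CONFLICT
i=1: L=bravo, R=golf=BASE -> take LEFT -> bravo
i=2: L=golf, R=alpha=BASE -> take LEFT -> golf
Conflict count: 1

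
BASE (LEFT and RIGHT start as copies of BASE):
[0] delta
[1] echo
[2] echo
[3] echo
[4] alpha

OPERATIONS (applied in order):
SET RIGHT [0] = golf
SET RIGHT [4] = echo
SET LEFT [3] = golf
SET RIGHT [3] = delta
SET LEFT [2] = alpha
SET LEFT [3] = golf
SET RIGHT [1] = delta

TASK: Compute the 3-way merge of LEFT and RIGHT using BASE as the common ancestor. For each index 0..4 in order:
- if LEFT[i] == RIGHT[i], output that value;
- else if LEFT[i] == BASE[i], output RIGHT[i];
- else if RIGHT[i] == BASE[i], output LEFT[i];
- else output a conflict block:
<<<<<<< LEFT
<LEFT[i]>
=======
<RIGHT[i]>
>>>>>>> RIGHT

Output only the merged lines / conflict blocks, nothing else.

Answer: golf
delta
alpha
<<<<<<< LEFT
golf
=======
delta
>>>>>>> RIGHT
echo

Derivation:
Final LEFT:  [delta, echo, alpha, golf, alpha]
Final RIGHT: [golf, delta, echo, delta, echo]
i=0: L=delta=BASE, R=golf -> take RIGHT -> golf
i=1: L=echo=BASE, R=delta -> take RIGHT -> delta
i=2: L=alpha, R=echo=BASE -> take LEFT -> alpha
i=3: BASE=echo L=golf R=delta all differ -> CONFLICT
i=4: L=alpha=BASE, R=echo -> take RIGHT -> echo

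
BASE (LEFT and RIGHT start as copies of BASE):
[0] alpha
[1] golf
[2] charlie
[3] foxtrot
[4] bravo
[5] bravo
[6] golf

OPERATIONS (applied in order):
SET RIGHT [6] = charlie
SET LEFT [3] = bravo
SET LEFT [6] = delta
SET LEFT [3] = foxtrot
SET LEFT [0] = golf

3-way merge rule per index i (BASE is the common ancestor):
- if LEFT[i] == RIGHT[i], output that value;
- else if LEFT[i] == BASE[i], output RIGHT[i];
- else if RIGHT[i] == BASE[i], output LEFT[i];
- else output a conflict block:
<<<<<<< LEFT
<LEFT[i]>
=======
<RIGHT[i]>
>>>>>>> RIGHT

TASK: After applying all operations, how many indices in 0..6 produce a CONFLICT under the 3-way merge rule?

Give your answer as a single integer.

Answer: 1

Derivation:
Final LEFT:  [golf, golf, charlie, foxtrot, bravo, bravo, delta]
Final RIGHT: [alpha, golf, charlie, foxtrot, bravo, bravo, charlie]
i=0: L=golf, R=alpha=BASE -> take LEFT -> golf
i=1: L=golf R=golf -> agree -> golf
i=2: L=charlie R=charlie -> agree -> charlie
i=3: L=foxtrot R=foxtrot -> agree -> foxtrot
i=4: L=bravo R=bravo -> agree -> bravo
i=5: L=bravo R=bravo -> agree -> bravo
i=6: BASE=golf L=delta R=charlie all differ -> CONFLICT
Conflict count: 1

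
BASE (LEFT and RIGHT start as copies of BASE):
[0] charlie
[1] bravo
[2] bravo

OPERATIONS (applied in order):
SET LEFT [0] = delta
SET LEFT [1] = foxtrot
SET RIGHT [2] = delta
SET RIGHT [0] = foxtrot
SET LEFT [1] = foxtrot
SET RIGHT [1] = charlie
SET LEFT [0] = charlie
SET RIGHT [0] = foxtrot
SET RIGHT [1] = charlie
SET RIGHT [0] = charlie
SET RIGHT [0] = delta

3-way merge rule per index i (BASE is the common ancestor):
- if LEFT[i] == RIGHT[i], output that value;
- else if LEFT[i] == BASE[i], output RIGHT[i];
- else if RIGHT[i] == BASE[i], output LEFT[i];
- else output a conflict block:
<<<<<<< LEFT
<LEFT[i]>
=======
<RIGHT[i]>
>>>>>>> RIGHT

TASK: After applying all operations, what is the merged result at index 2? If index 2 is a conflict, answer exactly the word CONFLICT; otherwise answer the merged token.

Final LEFT:  [charlie, foxtrot, bravo]
Final RIGHT: [delta, charlie, delta]
i=0: L=charlie=BASE, R=delta -> take RIGHT -> delta
i=1: BASE=bravo L=foxtrot R=charlie all differ -> CONFLICT
i=2: L=bravo=BASE, R=delta -> take RIGHT -> delta
Index 2 -> delta

Answer: delta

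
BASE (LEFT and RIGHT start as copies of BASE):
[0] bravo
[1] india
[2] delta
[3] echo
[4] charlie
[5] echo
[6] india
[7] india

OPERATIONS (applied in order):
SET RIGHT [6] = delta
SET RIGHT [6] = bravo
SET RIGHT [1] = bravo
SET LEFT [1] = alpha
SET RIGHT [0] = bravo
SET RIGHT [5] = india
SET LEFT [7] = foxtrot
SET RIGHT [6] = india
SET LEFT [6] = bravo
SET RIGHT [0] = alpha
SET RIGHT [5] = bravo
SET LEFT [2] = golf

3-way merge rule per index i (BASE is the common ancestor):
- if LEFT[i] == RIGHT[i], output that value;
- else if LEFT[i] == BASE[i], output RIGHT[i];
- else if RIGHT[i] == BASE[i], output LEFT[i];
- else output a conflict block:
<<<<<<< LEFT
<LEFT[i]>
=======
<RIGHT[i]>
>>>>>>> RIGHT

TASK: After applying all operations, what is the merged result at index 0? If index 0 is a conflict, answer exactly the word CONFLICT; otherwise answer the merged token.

Final LEFT:  [bravo, alpha, golf, echo, charlie, echo, bravo, foxtrot]
Final RIGHT: [alpha, bravo, delta, echo, charlie, bravo, india, india]
i=0: L=bravo=BASE, R=alpha -> take RIGHT -> alpha
i=1: BASE=india L=alpha R=bravo all differ -> CONFLICT
i=2: L=golf, R=delta=BASE -> take LEFT -> golf
i=3: L=echo R=echo -> agree -> echo
i=4: L=charlie R=charlie -> agree -> charlie
i=5: L=echo=BASE, R=bravo -> take RIGHT -> bravo
i=6: L=bravo, R=india=BASE -> take LEFT -> bravo
i=7: L=foxtrot, R=india=BASE -> take LEFT -> foxtrot
Index 0 -> alpha

Answer: alpha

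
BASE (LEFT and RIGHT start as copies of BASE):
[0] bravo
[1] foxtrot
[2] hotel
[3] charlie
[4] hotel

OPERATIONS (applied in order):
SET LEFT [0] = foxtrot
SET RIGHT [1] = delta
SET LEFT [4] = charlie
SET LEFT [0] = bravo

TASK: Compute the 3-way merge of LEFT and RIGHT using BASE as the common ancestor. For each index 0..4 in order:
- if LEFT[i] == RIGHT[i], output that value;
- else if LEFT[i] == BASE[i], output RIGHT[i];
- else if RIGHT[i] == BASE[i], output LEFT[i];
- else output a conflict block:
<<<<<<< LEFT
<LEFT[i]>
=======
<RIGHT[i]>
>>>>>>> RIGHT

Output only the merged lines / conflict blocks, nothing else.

Final LEFT:  [bravo, foxtrot, hotel, charlie, charlie]
Final RIGHT: [bravo, delta, hotel, charlie, hotel]
i=0: L=bravo R=bravo -> agree -> bravo
i=1: L=foxtrot=BASE, R=delta -> take RIGHT -> delta
i=2: L=hotel R=hotel -> agree -> hotel
i=3: L=charlie R=charlie -> agree -> charlie
i=4: L=charlie, R=hotel=BASE -> take LEFT -> charlie

Answer: bravo
delta
hotel
charlie
charlie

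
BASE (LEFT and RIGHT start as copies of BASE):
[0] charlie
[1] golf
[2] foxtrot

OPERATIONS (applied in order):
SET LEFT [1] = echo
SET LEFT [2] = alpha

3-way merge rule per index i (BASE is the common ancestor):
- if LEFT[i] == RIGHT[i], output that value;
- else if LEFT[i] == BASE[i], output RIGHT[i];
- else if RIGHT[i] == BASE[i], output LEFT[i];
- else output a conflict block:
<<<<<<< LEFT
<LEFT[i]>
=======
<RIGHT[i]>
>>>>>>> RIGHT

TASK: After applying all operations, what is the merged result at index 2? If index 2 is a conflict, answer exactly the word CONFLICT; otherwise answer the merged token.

Answer: alpha

Derivation:
Final LEFT:  [charlie, echo, alpha]
Final RIGHT: [charlie, golf, foxtrot]
i=0: L=charlie R=charlie -> agree -> charlie
i=1: L=echo, R=golf=BASE -> take LEFT -> echo
i=2: L=alpha, R=foxtrot=BASE -> take LEFT -> alpha
Index 2 -> alpha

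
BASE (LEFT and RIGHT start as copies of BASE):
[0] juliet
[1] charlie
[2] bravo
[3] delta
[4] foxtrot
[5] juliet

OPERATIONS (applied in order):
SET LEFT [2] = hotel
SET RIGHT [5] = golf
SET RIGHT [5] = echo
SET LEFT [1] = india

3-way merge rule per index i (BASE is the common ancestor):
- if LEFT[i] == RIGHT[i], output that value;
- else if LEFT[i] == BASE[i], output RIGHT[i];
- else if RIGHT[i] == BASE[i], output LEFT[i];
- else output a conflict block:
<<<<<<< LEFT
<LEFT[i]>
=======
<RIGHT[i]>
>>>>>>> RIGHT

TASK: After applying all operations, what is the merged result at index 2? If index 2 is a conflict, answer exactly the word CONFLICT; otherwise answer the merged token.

Answer: hotel

Derivation:
Final LEFT:  [juliet, india, hotel, delta, foxtrot, juliet]
Final RIGHT: [juliet, charlie, bravo, delta, foxtrot, echo]
i=0: L=juliet R=juliet -> agree -> juliet
i=1: L=india, R=charlie=BASE -> take LEFT -> india
i=2: L=hotel, R=bravo=BASE -> take LEFT -> hotel
i=3: L=delta R=delta -> agree -> delta
i=4: L=foxtrot R=foxtrot -> agree -> foxtrot
i=5: L=juliet=BASE, R=echo -> take RIGHT -> echo
Index 2 -> hotel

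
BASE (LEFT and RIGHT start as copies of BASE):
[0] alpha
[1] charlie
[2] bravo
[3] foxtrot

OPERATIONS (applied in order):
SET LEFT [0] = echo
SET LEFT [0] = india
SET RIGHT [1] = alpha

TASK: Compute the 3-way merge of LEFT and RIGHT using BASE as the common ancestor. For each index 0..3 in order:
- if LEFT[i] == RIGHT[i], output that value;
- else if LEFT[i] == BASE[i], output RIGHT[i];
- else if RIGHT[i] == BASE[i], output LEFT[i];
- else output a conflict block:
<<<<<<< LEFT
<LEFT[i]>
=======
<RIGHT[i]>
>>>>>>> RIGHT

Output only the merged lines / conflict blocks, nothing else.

Answer: india
alpha
bravo
foxtrot

Derivation:
Final LEFT:  [india, charlie, bravo, foxtrot]
Final RIGHT: [alpha, alpha, bravo, foxtrot]
i=0: L=india, R=alpha=BASE -> take LEFT -> india
i=1: L=charlie=BASE, R=alpha -> take RIGHT -> alpha
i=2: L=bravo R=bravo -> agree -> bravo
i=3: L=foxtrot R=foxtrot -> agree -> foxtrot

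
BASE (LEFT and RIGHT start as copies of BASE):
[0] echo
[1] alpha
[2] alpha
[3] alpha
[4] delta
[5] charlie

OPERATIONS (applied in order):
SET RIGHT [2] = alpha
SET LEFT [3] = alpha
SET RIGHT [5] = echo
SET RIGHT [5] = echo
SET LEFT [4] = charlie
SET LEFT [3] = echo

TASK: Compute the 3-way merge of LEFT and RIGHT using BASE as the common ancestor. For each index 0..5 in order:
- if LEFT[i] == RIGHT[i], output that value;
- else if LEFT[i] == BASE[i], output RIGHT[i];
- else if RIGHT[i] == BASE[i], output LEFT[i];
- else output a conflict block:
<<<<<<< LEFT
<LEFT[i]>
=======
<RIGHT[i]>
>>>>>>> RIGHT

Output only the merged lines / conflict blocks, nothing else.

Answer: echo
alpha
alpha
echo
charlie
echo

Derivation:
Final LEFT:  [echo, alpha, alpha, echo, charlie, charlie]
Final RIGHT: [echo, alpha, alpha, alpha, delta, echo]
i=0: L=echo R=echo -> agree -> echo
i=1: L=alpha R=alpha -> agree -> alpha
i=2: L=alpha R=alpha -> agree -> alpha
i=3: L=echo, R=alpha=BASE -> take LEFT -> echo
i=4: L=charlie, R=delta=BASE -> take LEFT -> charlie
i=5: L=charlie=BASE, R=echo -> take RIGHT -> echo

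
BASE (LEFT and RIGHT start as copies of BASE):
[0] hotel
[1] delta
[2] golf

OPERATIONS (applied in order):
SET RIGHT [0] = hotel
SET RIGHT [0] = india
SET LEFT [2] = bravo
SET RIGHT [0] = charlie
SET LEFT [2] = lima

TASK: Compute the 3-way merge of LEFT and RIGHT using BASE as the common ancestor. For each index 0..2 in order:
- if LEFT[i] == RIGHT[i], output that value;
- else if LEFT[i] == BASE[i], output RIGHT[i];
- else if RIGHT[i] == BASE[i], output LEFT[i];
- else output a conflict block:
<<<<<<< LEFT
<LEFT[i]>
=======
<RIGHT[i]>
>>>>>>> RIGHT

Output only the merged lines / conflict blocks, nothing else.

Answer: charlie
delta
lima

Derivation:
Final LEFT:  [hotel, delta, lima]
Final RIGHT: [charlie, delta, golf]
i=0: L=hotel=BASE, R=charlie -> take RIGHT -> charlie
i=1: L=delta R=delta -> agree -> delta
i=2: L=lima, R=golf=BASE -> take LEFT -> lima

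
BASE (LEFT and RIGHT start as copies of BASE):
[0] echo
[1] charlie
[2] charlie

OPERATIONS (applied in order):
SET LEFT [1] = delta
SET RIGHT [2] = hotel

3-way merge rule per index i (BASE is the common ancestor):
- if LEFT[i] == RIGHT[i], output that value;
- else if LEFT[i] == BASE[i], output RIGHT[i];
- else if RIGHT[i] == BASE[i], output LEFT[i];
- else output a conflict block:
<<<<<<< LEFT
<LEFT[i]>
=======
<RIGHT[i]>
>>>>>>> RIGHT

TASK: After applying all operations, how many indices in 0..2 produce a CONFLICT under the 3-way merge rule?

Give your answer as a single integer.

Final LEFT:  [echo, delta, charlie]
Final RIGHT: [echo, charlie, hotel]
i=0: L=echo R=echo -> agree -> echo
i=1: L=delta, R=charlie=BASE -> take LEFT -> delta
i=2: L=charlie=BASE, R=hotel -> take RIGHT -> hotel
Conflict count: 0

Answer: 0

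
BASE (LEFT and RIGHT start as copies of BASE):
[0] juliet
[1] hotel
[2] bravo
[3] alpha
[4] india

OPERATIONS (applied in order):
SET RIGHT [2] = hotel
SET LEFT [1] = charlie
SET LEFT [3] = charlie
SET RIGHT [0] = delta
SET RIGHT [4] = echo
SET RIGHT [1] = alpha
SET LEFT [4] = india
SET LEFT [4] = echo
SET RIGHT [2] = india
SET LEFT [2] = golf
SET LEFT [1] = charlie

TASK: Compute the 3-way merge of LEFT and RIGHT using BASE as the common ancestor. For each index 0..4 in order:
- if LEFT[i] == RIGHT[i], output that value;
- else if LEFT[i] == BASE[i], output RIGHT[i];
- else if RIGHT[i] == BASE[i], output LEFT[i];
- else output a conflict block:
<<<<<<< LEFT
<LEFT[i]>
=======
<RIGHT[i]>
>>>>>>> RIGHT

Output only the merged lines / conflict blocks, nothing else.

Final LEFT:  [juliet, charlie, golf, charlie, echo]
Final RIGHT: [delta, alpha, india, alpha, echo]
i=0: L=juliet=BASE, R=delta -> take RIGHT -> delta
i=1: BASE=hotel L=charlie R=alpha all differ -> CONFLICT
i=2: BASE=bravo L=golf R=india all differ -> CONFLICT
i=3: L=charlie, R=alpha=BASE -> take LEFT -> charlie
i=4: L=echo R=echo -> agree -> echo

Answer: delta
<<<<<<< LEFT
charlie
=======
alpha
>>>>>>> RIGHT
<<<<<<< LEFT
golf
=======
india
>>>>>>> RIGHT
charlie
echo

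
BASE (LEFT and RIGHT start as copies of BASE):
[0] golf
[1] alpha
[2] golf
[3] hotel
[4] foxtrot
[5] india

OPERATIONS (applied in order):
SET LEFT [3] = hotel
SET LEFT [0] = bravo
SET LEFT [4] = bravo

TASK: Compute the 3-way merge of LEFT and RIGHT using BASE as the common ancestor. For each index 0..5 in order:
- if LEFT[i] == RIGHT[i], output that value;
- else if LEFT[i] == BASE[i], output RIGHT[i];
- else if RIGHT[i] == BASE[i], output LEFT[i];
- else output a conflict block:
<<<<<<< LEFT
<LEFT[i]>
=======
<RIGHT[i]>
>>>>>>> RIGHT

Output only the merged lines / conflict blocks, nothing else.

Answer: bravo
alpha
golf
hotel
bravo
india

Derivation:
Final LEFT:  [bravo, alpha, golf, hotel, bravo, india]
Final RIGHT: [golf, alpha, golf, hotel, foxtrot, india]
i=0: L=bravo, R=golf=BASE -> take LEFT -> bravo
i=1: L=alpha R=alpha -> agree -> alpha
i=2: L=golf R=golf -> agree -> golf
i=3: L=hotel R=hotel -> agree -> hotel
i=4: L=bravo, R=foxtrot=BASE -> take LEFT -> bravo
i=5: L=india R=india -> agree -> india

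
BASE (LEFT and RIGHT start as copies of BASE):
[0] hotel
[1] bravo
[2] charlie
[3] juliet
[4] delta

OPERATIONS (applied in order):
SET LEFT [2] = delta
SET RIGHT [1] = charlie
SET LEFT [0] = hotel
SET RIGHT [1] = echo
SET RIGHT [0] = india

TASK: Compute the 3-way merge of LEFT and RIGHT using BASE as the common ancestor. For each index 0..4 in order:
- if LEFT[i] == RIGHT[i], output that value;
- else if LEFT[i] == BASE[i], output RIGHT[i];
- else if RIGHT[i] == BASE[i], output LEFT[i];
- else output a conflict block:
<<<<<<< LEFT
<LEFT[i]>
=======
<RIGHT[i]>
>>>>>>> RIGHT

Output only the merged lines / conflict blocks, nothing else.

Answer: india
echo
delta
juliet
delta

Derivation:
Final LEFT:  [hotel, bravo, delta, juliet, delta]
Final RIGHT: [india, echo, charlie, juliet, delta]
i=0: L=hotel=BASE, R=india -> take RIGHT -> india
i=1: L=bravo=BASE, R=echo -> take RIGHT -> echo
i=2: L=delta, R=charlie=BASE -> take LEFT -> delta
i=3: L=juliet R=juliet -> agree -> juliet
i=4: L=delta R=delta -> agree -> delta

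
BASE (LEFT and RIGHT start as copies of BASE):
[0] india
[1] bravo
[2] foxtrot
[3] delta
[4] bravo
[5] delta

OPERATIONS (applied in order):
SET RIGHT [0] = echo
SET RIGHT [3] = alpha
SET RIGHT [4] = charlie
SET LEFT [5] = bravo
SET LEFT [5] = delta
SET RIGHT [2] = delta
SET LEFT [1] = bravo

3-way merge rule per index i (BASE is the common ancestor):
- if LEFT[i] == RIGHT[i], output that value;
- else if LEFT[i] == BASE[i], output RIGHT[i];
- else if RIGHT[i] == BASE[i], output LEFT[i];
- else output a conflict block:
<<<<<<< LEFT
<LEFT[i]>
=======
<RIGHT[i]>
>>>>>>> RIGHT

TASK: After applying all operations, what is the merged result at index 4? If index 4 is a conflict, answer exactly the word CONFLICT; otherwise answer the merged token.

Answer: charlie

Derivation:
Final LEFT:  [india, bravo, foxtrot, delta, bravo, delta]
Final RIGHT: [echo, bravo, delta, alpha, charlie, delta]
i=0: L=india=BASE, R=echo -> take RIGHT -> echo
i=1: L=bravo R=bravo -> agree -> bravo
i=2: L=foxtrot=BASE, R=delta -> take RIGHT -> delta
i=3: L=delta=BASE, R=alpha -> take RIGHT -> alpha
i=4: L=bravo=BASE, R=charlie -> take RIGHT -> charlie
i=5: L=delta R=delta -> agree -> delta
Index 4 -> charlie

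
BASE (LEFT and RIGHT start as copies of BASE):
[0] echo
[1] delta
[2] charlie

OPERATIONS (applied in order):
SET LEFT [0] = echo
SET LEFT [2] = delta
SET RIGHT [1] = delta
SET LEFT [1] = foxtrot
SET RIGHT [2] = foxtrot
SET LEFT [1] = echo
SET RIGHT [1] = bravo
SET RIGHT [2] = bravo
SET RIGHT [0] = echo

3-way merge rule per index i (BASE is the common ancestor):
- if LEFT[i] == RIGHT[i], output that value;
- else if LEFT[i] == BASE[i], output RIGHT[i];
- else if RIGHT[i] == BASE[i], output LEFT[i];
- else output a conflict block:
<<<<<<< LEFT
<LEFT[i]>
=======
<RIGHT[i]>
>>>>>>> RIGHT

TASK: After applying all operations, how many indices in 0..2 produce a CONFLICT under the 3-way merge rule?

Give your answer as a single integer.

Final LEFT:  [echo, echo, delta]
Final RIGHT: [echo, bravo, bravo]
i=0: L=echo R=echo -> agree -> echo
i=1: BASE=delta L=echo R=bravo all differ -> CONFLICT
i=2: BASE=charlie L=delta R=bravo all differ -> CONFLICT
Conflict count: 2

Answer: 2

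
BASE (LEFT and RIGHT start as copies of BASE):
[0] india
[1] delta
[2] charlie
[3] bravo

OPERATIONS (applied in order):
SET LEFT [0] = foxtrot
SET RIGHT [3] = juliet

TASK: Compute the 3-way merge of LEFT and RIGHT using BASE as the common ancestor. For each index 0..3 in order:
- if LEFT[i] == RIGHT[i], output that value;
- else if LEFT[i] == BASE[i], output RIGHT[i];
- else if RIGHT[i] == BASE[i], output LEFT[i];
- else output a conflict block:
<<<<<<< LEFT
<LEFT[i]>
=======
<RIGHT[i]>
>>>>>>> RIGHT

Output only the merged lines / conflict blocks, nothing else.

Answer: foxtrot
delta
charlie
juliet

Derivation:
Final LEFT:  [foxtrot, delta, charlie, bravo]
Final RIGHT: [india, delta, charlie, juliet]
i=0: L=foxtrot, R=india=BASE -> take LEFT -> foxtrot
i=1: L=delta R=delta -> agree -> delta
i=2: L=charlie R=charlie -> agree -> charlie
i=3: L=bravo=BASE, R=juliet -> take RIGHT -> juliet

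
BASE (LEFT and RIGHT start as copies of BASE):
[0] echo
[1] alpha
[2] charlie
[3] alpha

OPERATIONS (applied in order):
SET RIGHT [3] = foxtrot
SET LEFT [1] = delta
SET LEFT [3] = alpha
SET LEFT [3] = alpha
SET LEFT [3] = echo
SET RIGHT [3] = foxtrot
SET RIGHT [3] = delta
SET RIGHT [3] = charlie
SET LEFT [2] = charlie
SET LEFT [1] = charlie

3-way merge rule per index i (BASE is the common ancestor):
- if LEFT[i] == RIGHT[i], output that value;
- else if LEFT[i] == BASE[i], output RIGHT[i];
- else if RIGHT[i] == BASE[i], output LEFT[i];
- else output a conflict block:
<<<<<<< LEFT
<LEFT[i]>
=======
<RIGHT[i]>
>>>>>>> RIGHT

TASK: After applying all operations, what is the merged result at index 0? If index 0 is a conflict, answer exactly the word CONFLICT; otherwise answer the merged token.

Final LEFT:  [echo, charlie, charlie, echo]
Final RIGHT: [echo, alpha, charlie, charlie]
i=0: L=echo R=echo -> agree -> echo
i=1: L=charlie, R=alpha=BASE -> take LEFT -> charlie
i=2: L=charlie R=charlie -> agree -> charlie
i=3: BASE=alpha L=echo R=charlie all differ -> CONFLICT
Index 0 -> echo

Answer: echo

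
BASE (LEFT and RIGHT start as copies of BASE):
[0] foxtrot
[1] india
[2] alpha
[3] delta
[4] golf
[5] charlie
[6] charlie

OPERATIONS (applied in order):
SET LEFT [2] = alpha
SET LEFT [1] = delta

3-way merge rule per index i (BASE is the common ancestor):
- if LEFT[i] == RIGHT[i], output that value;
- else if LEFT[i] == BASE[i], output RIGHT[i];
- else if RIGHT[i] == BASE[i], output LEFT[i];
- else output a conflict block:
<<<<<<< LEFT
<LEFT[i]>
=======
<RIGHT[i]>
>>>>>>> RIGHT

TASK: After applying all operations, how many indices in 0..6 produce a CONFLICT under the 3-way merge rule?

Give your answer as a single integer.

Final LEFT:  [foxtrot, delta, alpha, delta, golf, charlie, charlie]
Final RIGHT: [foxtrot, india, alpha, delta, golf, charlie, charlie]
i=0: L=foxtrot R=foxtrot -> agree -> foxtrot
i=1: L=delta, R=india=BASE -> take LEFT -> delta
i=2: L=alpha R=alpha -> agree -> alpha
i=3: L=delta R=delta -> agree -> delta
i=4: L=golf R=golf -> agree -> golf
i=5: L=charlie R=charlie -> agree -> charlie
i=6: L=charlie R=charlie -> agree -> charlie
Conflict count: 0

Answer: 0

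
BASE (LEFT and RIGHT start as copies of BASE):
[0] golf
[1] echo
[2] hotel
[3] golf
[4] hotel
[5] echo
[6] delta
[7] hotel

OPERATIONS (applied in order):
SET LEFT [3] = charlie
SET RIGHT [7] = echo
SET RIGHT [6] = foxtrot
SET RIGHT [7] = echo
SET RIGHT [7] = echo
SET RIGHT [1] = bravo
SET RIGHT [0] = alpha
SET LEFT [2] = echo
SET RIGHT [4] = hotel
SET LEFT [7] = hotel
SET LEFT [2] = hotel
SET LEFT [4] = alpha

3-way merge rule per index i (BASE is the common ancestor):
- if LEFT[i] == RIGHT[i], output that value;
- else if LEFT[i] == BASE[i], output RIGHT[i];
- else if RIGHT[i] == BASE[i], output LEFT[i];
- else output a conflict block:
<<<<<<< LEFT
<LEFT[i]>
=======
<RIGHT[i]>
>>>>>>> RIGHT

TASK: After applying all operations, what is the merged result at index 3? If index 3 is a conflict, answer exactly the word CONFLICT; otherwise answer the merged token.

Final LEFT:  [golf, echo, hotel, charlie, alpha, echo, delta, hotel]
Final RIGHT: [alpha, bravo, hotel, golf, hotel, echo, foxtrot, echo]
i=0: L=golf=BASE, R=alpha -> take RIGHT -> alpha
i=1: L=echo=BASE, R=bravo -> take RIGHT -> bravo
i=2: L=hotel R=hotel -> agree -> hotel
i=3: L=charlie, R=golf=BASE -> take LEFT -> charlie
i=4: L=alpha, R=hotel=BASE -> take LEFT -> alpha
i=5: L=echo R=echo -> agree -> echo
i=6: L=delta=BASE, R=foxtrot -> take RIGHT -> foxtrot
i=7: L=hotel=BASE, R=echo -> take RIGHT -> echo
Index 3 -> charlie

Answer: charlie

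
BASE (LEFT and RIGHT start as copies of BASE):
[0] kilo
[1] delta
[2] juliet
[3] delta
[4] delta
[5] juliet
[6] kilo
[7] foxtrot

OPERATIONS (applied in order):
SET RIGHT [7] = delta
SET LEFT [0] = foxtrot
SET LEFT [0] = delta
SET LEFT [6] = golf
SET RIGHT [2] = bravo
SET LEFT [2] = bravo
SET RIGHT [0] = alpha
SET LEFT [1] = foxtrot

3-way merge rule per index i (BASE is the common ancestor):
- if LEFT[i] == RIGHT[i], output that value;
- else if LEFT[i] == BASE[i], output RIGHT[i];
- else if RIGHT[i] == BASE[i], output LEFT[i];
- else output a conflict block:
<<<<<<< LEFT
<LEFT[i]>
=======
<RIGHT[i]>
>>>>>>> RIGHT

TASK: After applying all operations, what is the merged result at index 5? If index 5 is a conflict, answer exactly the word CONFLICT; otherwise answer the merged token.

Final LEFT:  [delta, foxtrot, bravo, delta, delta, juliet, golf, foxtrot]
Final RIGHT: [alpha, delta, bravo, delta, delta, juliet, kilo, delta]
i=0: BASE=kilo L=delta R=alpha all differ -> CONFLICT
i=1: L=foxtrot, R=delta=BASE -> take LEFT -> foxtrot
i=2: L=bravo R=bravo -> agree -> bravo
i=3: L=delta R=delta -> agree -> delta
i=4: L=delta R=delta -> agree -> delta
i=5: L=juliet R=juliet -> agree -> juliet
i=6: L=golf, R=kilo=BASE -> take LEFT -> golf
i=7: L=foxtrot=BASE, R=delta -> take RIGHT -> delta
Index 5 -> juliet

Answer: juliet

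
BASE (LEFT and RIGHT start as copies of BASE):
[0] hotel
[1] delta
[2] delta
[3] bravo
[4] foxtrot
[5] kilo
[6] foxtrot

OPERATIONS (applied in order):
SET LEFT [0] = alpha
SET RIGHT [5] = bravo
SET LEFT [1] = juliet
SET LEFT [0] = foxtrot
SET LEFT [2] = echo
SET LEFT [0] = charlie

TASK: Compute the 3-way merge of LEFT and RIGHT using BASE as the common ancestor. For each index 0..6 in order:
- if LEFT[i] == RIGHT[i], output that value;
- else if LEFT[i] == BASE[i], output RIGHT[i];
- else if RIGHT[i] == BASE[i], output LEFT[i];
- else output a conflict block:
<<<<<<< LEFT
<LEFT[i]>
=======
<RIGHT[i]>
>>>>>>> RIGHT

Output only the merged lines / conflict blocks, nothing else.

Final LEFT:  [charlie, juliet, echo, bravo, foxtrot, kilo, foxtrot]
Final RIGHT: [hotel, delta, delta, bravo, foxtrot, bravo, foxtrot]
i=0: L=charlie, R=hotel=BASE -> take LEFT -> charlie
i=1: L=juliet, R=delta=BASE -> take LEFT -> juliet
i=2: L=echo, R=delta=BASE -> take LEFT -> echo
i=3: L=bravo R=bravo -> agree -> bravo
i=4: L=foxtrot R=foxtrot -> agree -> foxtrot
i=5: L=kilo=BASE, R=bravo -> take RIGHT -> bravo
i=6: L=foxtrot R=foxtrot -> agree -> foxtrot

Answer: charlie
juliet
echo
bravo
foxtrot
bravo
foxtrot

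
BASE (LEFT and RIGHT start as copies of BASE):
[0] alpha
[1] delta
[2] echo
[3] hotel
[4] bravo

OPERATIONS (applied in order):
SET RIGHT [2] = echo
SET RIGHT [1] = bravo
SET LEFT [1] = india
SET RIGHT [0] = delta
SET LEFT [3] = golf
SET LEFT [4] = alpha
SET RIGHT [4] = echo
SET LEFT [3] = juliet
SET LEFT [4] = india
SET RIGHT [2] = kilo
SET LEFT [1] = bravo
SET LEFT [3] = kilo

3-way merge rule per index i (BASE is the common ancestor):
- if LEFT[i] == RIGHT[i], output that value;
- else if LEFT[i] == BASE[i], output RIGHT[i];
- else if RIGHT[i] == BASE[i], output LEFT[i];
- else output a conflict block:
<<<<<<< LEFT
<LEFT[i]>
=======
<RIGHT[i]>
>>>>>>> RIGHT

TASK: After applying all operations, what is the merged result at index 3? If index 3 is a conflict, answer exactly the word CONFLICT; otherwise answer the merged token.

Answer: kilo

Derivation:
Final LEFT:  [alpha, bravo, echo, kilo, india]
Final RIGHT: [delta, bravo, kilo, hotel, echo]
i=0: L=alpha=BASE, R=delta -> take RIGHT -> delta
i=1: L=bravo R=bravo -> agree -> bravo
i=2: L=echo=BASE, R=kilo -> take RIGHT -> kilo
i=3: L=kilo, R=hotel=BASE -> take LEFT -> kilo
i=4: BASE=bravo L=india R=echo all differ -> CONFLICT
Index 3 -> kilo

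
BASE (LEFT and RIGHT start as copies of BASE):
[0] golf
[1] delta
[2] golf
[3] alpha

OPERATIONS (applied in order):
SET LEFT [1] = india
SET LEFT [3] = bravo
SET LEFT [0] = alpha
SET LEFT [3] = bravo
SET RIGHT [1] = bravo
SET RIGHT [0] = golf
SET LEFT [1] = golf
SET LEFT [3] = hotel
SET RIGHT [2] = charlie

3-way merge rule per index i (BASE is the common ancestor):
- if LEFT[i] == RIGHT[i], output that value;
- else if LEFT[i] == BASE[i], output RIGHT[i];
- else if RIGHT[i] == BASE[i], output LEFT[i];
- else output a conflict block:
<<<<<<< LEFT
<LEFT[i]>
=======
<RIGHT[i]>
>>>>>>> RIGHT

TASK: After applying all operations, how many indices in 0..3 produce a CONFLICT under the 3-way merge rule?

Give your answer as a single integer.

Answer: 1

Derivation:
Final LEFT:  [alpha, golf, golf, hotel]
Final RIGHT: [golf, bravo, charlie, alpha]
i=0: L=alpha, R=golf=BASE -> take LEFT -> alpha
i=1: BASE=delta L=golf R=bravo all differ -> CONFLICT
i=2: L=golf=BASE, R=charlie -> take RIGHT -> charlie
i=3: L=hotel, R=alpha=BASE -> take LEFT -> hotel
Conflict count: 1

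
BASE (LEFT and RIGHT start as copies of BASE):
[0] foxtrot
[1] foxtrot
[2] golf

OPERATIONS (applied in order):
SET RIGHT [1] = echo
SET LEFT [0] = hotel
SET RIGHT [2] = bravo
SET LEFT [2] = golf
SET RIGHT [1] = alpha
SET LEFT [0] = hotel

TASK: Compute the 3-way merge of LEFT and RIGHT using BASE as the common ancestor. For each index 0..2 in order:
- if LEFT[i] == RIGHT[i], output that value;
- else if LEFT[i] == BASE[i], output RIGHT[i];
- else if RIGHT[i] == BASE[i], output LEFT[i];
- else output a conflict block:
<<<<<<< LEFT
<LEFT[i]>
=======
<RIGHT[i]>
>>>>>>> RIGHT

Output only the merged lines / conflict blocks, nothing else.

Final LEFT:  [hotel, foxtrot, golf]
Final RIGHT: [foxtrot, alpha, bravo]
i=0: L=hotel, R=foxtrot=BASE -> take LEFT -> hotel
i=1: L=foxtrot=BASE, R=alpha -> take RIGHT -> alpha
i=2: L=golf=BASE, R=bravo -> take RIGHT -> bravo

Answer: hotel
alpha
bravo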